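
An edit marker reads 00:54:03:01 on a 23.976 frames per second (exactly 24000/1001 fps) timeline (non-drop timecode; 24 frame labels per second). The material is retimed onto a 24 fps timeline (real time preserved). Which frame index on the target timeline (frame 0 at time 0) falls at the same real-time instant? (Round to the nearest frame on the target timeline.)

frame 77911

Source frame index: (0×3600 + 54×60 + 3) × 24 + 1 = 77833.
Real time: 77833 / (24000/1001) = 77910833/24000 s.
Target frame: (77910833/24000) × (24) = 77910833/1000 ≈ 77910.833 → 77911.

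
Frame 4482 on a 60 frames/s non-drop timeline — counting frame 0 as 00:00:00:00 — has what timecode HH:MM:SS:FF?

4482 ÷ 60 = 74 full seconds, remainder 42 frames.
74 s = 0 h 1 min 14 s.
Timecode: 00:01:14:42.

00:01:14:42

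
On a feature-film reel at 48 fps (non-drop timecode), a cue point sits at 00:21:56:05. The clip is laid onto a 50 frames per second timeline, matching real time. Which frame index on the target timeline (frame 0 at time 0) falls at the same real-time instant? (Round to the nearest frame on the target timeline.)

Source frame index: (0×3600 + 21×60 + 56) × 48 + 5 = 63173.
Real time: 63173 / (48) = 63173/48 s.
Target frame: (63173/48) × (50) = 1579325/24 ≈ 65805.208 → 65805.

frame 65805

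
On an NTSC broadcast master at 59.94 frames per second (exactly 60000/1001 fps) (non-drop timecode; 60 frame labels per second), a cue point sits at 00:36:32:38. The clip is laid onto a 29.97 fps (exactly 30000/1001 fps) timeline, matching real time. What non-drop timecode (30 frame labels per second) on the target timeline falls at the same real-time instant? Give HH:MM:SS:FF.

Source frame index: (0×3600 + 36×60 + 32) × 60 + 38 = 131558.
Real time: 131558 / (60000/1001) = 65844779/30000 s.
Target frame: (65844779/30000) × (30000/1001) = 65779.
At 30 labels/s: frame 65779 → 00:36:32:19.

00:36:32:19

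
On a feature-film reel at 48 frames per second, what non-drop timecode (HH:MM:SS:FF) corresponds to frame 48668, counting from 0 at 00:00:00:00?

00:16:53:44

48668 ÷ 48 = 1013 full seconds, remainder 44 frames.
1013 s = 0 h 16 min 53 s.
Timecode: 00:16:53:44.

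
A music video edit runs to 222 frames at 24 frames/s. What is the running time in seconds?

9.25 seconds

Running time = 222 / (24) = 9.25 s.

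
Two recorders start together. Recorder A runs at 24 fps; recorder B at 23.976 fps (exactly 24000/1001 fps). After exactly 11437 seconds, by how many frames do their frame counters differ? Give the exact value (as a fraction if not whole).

274488/1001 frames

A emits 24 × 11437 = 274488 frames; B emits 24000/1001 × 11437 = 274488000/1001.
Difference = 274488/1001 frames (≈ 274.2138); B is behind A.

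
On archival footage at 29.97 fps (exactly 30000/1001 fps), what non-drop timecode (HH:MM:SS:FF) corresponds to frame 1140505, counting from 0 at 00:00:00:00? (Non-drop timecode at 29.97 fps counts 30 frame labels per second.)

10:33:36:25

1140505 ÷ 30 = 38016 full seconds, remainder 25 frames.
38016 s = 10 h 33 min 36 s.
Timecode: 10:33:36:25.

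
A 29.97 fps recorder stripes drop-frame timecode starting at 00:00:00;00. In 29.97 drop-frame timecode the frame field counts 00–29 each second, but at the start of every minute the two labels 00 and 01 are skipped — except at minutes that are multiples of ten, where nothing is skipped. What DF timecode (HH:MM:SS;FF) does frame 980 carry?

Ten DF minutes hold 17982 frames, so frame 980 lies in block 0 (frames 0–17981) with 980 frames into that block.
The block's first minute is 1800 frames and the rest 1798 each; 980 frames reaches minute 0, so 0 × 18 + 0 × 2 = 0 labels have been skipped so far.
Adding those back, label number 980 + 0 = 980 at 30 labels/s is 32 s + 20 f = 0 h 0 min 32 s frame 20, i.e. 00:00:32;20.

00:00:32;20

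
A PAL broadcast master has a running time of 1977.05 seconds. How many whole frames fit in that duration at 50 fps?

98852 frames

Frames = 1977.05 × 50 = 197705/2 ≈ 98852.5000.
Complete frames: 98852.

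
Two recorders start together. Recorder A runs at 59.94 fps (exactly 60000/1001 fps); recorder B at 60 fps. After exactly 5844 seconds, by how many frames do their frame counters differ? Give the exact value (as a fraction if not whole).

350640/1001 frames

A emits 60000/1001 × 5844 = 350640000/1001 frames; B emits 60 × 5844 = 350640.
Difference = 350640/1001 frames (≈ 350.2897); B is ahead of A.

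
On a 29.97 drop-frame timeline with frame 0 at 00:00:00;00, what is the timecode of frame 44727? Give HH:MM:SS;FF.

00:24:52;11

Ten DF minutes hold 17982 frames, so frame 44727 lies in block 2 (frames 35964–53945) with 8763 frames into that block.
The block's first minute is 1800 frames and the rest 1798 each; 8763 frames reaches minute 4, so 2 × 18 + 4 × 2 = 44 labels have been skipped so far.
Adding those back, label number 44727 + 44 = 44771 at 30 labels/s is 1492 s + 11 f = 0 h 24 min 52 s frame 11, i.e. 00:24:52;11.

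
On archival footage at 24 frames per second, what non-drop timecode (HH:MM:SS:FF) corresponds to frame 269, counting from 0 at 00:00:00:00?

269 ÷ 24 = 11 full seconds, remainder 5 frames.
11 s = 0 h 0 min 11 s.
Timecode: 00:00:11:05.

00:00:11:05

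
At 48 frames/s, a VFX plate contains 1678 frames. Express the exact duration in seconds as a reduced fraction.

Running time = 1678 ÷ (48) = 1678 × 1/48 = 839/24 s.

839/24 seconds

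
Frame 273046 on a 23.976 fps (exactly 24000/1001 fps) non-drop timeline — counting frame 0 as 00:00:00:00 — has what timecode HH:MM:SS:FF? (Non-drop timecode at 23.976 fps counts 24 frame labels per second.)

03:09:36:22

273046 ÷ 24 = 11376 full seconds, remainder 22 frames.
11376 s = 3 h 9 min 36 s.
Timecode: 03:09:36:22.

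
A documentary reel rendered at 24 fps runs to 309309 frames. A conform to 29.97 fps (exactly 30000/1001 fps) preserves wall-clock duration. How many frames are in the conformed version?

386250 frames

Target frames = source frames × (target rate / source rate) = 309309 × (30000/1001)/(24) = 309309 × 1250/1001 = 386250.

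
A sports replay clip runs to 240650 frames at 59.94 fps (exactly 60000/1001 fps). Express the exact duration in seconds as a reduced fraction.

4817813/1200 seconds

Running time = 240650 ÷ (60000/1001) = 240650 × 1001/60000 = 4817813/1200 s.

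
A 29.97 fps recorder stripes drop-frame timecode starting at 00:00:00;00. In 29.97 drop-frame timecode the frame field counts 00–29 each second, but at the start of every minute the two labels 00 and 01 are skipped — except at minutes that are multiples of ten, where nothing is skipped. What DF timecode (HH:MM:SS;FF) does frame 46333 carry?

00:25:45;29

Ten DF minutes hold 17982 frames, so frame 46333 lies in block 2 (frames 35964–53945) with 10369 frames into that block.
The block's first minute is 1800 frames and the rest 1798 each; 10369 frames reaches minute 5, so 2 × 18 + 5 × 2 = 46 labels have been skipped so far.
Adding those back, label number 46333 + 46 = 46379 at 30 labels/s is 1545 s + 29 f = 0 h 25 min 45 s frame 29, i.e. 00:25:45;29.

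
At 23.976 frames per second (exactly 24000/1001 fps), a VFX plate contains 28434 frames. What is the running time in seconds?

1185.93475 seconds

Running time = 28434 / (24000/1001) = 1185.93475 s.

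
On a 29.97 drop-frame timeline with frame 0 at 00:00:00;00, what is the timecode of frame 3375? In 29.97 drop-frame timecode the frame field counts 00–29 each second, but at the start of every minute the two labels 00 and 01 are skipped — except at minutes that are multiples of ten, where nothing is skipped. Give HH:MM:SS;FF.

Each 10-minute DF block holds 10 × 60 × 30 − 9 × 2 = 17982 frames. 3375 ÷ 17982 → 0 full blocks, remainder 3375.
Within the partial block the first minute is 1800 frames and each further minute 1798, so 1 further minute boundary passed. Total skipped labels = 18 × 0 + 2 × 1 = 2.
Non-drop label index = 3375 + 2 = 3377; at 30 labels/s that is 00:01:52:17, i.e. DF 00:01:52;17.

00:01:52;17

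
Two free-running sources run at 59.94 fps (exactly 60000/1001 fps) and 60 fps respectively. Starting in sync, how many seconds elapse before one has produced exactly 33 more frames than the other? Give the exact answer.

The gap grows by |60 − 60000/1001| = 60/1001 frames per second.
Time for a 33-frame gap: 33 ÷ (60/1001) = 550.55 s.

550.55 seconds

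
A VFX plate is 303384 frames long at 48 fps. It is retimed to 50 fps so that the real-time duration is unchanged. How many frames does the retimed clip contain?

Target frames = source frames × (target rate / source rate) = 303384 × (50)/(48) = 303384 × 25/24 = 316025.

316025 frames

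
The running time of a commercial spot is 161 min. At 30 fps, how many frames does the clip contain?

161 min = 9660 s.
Frames = 9660 × 30 = 289800.

289800 frames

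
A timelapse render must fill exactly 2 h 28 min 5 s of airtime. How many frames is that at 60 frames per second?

2 h 28 min 5 s = 8885 s.
Frames = 8885 × 60 = 533100.

533100 frames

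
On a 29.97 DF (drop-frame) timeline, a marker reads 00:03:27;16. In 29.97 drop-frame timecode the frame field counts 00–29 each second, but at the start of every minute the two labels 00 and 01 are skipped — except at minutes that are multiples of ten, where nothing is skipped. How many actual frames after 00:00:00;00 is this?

Complete 10-minute blocks: 0, each 17982 frames → 0.
Remaining 3 whole minutes in the current block: 1800 + 2 × 1798 = 5396 frames.
Within the current minute: 27 × 30 + 16 − 2 = 824 (labels ;00/;01 skipped at this minute). Total = 0 + 5396 + 824 = 6220.

6220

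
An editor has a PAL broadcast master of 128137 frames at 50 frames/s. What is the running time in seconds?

Running time = 128137 / (50) = 2562.74 s.

2562.74 seconds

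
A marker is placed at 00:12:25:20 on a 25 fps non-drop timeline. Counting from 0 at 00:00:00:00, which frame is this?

Total seconds to the label: (0 × 3600 + 12 × 60 + 25) = 745.
Frame index = 745 × 25 + 20 = 18645.

18645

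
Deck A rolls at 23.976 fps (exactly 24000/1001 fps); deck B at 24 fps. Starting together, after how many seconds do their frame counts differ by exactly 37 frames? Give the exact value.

The gap grows by |24 − 24000/1001| = 24/1001 frames per second.
Time for a 37-frame gap: 37 ÷ (24/1001) = 37037/24 s.

37037/24 seconds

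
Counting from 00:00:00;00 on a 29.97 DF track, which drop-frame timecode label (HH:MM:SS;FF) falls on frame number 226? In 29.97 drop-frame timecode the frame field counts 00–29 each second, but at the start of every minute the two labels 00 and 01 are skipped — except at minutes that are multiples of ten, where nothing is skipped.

Each 10-minute DF block holds 10 × 60 × 30 − 9 × 2 = 17982 frames. 226 ÷ 17982 → 0 full blocks, remainder 226.
Within the partial block the first minute is 1800 frames and each further minute 1798, so 0 further minute boundaries passed. Total skipped labels = 18 × 0 + 2 × 0 = 0.
Non-drop label index = 226 + 0 = 226; at 30 labels/s that is 00:00:07:16, i.e. DF 00:00:07;16.

00:00:07;16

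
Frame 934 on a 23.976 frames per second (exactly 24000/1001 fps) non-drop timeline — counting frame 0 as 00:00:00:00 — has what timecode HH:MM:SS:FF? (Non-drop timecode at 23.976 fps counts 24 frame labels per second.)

934 ÷ 24 = 38 full seconds, remainder 22 frames.
38 s = 0 h 0 min 38 s.
Timecode: 00:00:38:22.

00:00:38:22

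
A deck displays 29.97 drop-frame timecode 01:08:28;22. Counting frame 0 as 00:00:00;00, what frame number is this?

123138

As if non-drop at 30 labels/s: (1 × 3600 + 8 × 60 + 28) × 30 + 22 = 123262.
Minute boundaries passed: 68; those not divisible by 10: 68 − 6 = 62; dropped labels = 2 × 62 = 124.
Actual frame index = 123262 − 124 = 123138.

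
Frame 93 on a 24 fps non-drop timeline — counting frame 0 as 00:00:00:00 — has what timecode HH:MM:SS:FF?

93 ÷ 24 = 3 full seconds, remainder 21 frames.
3 s = 0 h 0 min 3 s.
Timecode: 00:00:03:21.

00:00:03:21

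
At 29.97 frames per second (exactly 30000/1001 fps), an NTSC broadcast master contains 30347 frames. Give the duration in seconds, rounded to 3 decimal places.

Running time = 30347 × 1001/30000 = 30377347/30000 s ≈ 1012.578 s.

1012.578 seconds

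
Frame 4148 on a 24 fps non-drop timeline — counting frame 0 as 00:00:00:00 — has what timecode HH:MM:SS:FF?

00:02:52:20

4148 ÷ 24 = 172 full seconds, remainder 20 frames.
172 s = 0 h 2 min 52 s.
Timecode: 00:02:52:20.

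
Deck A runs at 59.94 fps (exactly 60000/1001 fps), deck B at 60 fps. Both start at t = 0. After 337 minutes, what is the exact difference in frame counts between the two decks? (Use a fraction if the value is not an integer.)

337 min = 20220 s.
A emits 60000/1001 × 20220 = 1213200000/1001 frames; B emits 60 × 20220 = 1213200.
Difference = 1213200/1001 frames (≈ 1211.9880); B is ahead of A.

1213200/1001 frames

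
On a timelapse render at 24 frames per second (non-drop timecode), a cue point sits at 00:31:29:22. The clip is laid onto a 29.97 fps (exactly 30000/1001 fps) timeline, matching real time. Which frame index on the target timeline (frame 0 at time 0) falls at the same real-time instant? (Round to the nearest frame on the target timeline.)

frame 56641

Source frame index: (0×3600 + 31×60 + 29) × 24 + 22 = 45358.
Real time: 45358 / (24) = 22679/12 s.
Target frame: (22679/12) × (30000/1001) = 56697500/1001 ≈ 56640.859 → 56641.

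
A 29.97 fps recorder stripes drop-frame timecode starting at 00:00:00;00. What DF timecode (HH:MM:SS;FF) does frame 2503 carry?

00:01:23;15

Ten DF minutes hold 17982 frames, so frame 2503 lies in block 0 (frames 0–17981) with 2503 frames into that block.
The block's first minute is 1800 frames and the rest 1798 each; 2503 frames reaches minute 1, so 0 × 18 + 1 × 2 = 2 labels have been skipped so far.
Adding those back, label number 2503 + 2 = 2505 at 30 labels/s is 83 s + 15 f = 0 h 1 min 23 s frame 15, i.e. 00:01:23;15.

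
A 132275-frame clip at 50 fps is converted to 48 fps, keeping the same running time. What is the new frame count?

126984 frames

Target frames = source frames × (target rate / source rate) = 132275 × (48)/(50) = 132275 × 24/25 = 126984.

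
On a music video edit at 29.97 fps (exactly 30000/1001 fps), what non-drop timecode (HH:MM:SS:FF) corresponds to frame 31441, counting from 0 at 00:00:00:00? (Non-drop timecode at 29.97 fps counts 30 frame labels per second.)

00:17:28:01

31441 ÷ 30 = 1048 full seconds, remainder 1 frame.
1048 s = 0 h 17 min 28 s.
Timecode: 00:17:28:01.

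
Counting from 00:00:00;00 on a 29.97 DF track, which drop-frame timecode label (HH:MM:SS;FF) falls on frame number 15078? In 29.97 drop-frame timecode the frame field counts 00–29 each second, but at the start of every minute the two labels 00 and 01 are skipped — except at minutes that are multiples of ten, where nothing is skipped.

00:08:23;04

Each 10-minute DF block holds 10 × 60 × 30 − 9 × 2 = 17982 frames. 15078 ÷ 17982 → 0 full blocks, remainder 15078.
Within the partial block the first minute is 1800 frames and each further minute 1798, so 8 further minute boundaries passed. Total skipped labels = 18 × 0 + 2 × 8 = 16.
Non-drop label index = 15078 + 16 = 15094; at 30 labels/s that is 00:08:23:04, i.e. DF 00:08:23;04.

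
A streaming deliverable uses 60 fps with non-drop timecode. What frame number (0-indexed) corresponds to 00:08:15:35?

frame 29735

Total seconds to the label: (0 × 3600 + 8 × 60 + 15) = 495.
Frame index = 495 × 60 + 35 = 29735.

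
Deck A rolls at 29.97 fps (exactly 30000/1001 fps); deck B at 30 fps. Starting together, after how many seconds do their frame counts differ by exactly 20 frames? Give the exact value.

The gap grows by |30 − 30000/1001| = 30/1001 frames per second.
Time for a 20-frame gap: 20 ÷ (30/1001) = 2002/3 s.

2002/3 seconds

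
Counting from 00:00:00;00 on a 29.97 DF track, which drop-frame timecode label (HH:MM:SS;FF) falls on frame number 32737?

00:18:12;11

Ten DF minutes hold 17982 frames, so frame 32737 lies in block 1 (frames 17982–35963) with 14755 frames into that block.
The block's first minute is 1800 frames and the rest 1798 each; 14755 frames reaches minute 8, so 1 × 18 + 8 × 2 = 34 labels have been skipped so far.
Adding those back, label number 32737 + 34 = 32771 at 30 labels/s is 1092 s + 11 f = 0 h 18 min 12 s frame 11, i.e. 00:18:12;11.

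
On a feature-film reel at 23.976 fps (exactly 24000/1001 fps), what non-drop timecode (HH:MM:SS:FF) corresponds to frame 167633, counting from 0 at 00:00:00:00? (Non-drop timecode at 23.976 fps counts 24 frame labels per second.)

01:56:24:17

167633 ÷ 24 = 6984 full seconds, remainder 17 frames.
6984 s = 1 h 56 min 24 s.
Timecode: 01:56:24:17.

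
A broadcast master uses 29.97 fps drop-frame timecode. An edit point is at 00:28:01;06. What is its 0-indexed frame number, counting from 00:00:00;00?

As if non-drop at 30 labels/s: (0 × 3600 + 28 × 60 + 1) × 30 + 6 = 50436.
Minute boundaries passed: 28; those not divisible by 10: 28 − 2 = 26; dropped labels = 2 × 26 = 52.
Actual frame index = 50436 − 52 = 50384.

50384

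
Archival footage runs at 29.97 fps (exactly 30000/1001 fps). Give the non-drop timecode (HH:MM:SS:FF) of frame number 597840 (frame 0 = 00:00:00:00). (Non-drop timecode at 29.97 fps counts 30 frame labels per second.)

597840 ÷ 30 = 19928 full seconds, remainder 0 frames.
19928 s = 5 h 32 min 8 s.
Timecode: 05:32:08:00.

05:32:08:00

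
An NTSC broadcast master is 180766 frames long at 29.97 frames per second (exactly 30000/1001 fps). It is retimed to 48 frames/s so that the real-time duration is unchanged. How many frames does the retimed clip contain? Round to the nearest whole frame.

289515 frames

Frames at target rate = 180766 × (48) / (30000/1001) = 180946766/625 ≈ 289514.826.
Nearest whole frame: 289515.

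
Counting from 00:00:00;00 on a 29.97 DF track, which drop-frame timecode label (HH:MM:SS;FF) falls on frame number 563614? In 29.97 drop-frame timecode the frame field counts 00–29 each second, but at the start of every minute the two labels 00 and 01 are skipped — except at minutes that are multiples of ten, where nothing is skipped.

05:13:25;28

Each 10-minute DF block holds 10 × 60 × 30 − 9 × 2 = 17982 frames. 563614 ÷ 17982 → 31 full blocks, remainder 6172.
Within the partial block the first minute is 1800 frames and each further minute 1798, so 3 further minute boundaries passed. Total skipped labels = 18 × 31 + 2 × 3 = 564.
Non-drop label index = 563614 + 564 = 564178; at 30 labels/s that is 05:13:25:28, i.e. DF 05:13:25;28.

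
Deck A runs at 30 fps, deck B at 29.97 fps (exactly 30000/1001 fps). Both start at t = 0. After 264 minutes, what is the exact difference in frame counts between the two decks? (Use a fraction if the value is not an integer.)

43200/91 frames

264 min = 15840 s.
A emits 30 × 15840 = 475200 frames; B emits 30000/1001 × 15840 = 43200000/91.
Difference = 43200/91 frames (≈ 474.7253); B is behind A.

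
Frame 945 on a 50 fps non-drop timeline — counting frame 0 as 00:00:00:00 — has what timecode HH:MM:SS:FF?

945 ÷ 50 = 18 full seconds, remainder 45 frames.
18 s = 0 h 0 min 18 s.
Timecode: 00:00:18:45.

00:00:18:45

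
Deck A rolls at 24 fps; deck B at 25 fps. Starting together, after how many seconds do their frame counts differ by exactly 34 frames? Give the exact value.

34 seconds

The gap grows by |25 − 24| = 1 frame per second.
Time for a 34-frame gap: 34 ÷ (1) = 34 s.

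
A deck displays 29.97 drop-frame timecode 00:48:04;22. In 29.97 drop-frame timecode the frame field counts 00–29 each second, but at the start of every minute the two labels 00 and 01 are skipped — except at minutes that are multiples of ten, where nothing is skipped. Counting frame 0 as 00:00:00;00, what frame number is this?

86454

As if non-drop at 30 labels/s: (0 × 3600 + 48 × 60 + 4) × 30 + 22 = 86542.
Minute boundaries passed: 48; those not divisible by 10: 48 − 4 = 44; dropped labels = 2 × 44 = 88.
Actual frame index = 86542 − 88 = 86454.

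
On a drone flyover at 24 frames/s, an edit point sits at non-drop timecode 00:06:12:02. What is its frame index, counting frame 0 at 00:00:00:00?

Total seconds to the label: (0 × 3600 + 6 × 60 + 12) = 372.
Frame index = 372 × 24 + 2 = 8930.

8930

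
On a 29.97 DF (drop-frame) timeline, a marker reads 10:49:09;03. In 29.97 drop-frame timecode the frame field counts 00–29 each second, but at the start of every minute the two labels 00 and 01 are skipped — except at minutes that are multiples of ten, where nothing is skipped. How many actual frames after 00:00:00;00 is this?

As if non-drop at 30 labels/s: (10 × 3600 + 49 × 60 + 9) × 30 + 3 = 1168473.
Minute boundaries passed: 649; those not divisible by 10: 649 − 64 = 585; dropped labels = 2 × 585 = 1170.
Actual frame index = 1168473 − 1170 = 1167303.

1167303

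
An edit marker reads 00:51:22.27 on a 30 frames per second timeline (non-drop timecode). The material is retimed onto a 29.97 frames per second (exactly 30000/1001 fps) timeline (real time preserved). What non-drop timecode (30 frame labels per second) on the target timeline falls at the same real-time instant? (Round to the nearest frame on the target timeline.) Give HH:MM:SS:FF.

Source frame index: (0×3600 + 51×60 + 22) × 30 + 27 = 92487.
Real time: 92487 / (30) = 30829/10 s.
Target frame: (30829/10) × (30000/1001) = 92487000/1001 ≈ 92394.605 → 92395.
At 30 labels/s: frame 92395 → 00:51:19:25.

00:51:19:25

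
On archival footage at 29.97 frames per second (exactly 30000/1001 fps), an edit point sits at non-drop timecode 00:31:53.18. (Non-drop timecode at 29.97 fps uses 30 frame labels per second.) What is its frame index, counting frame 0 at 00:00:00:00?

Total seconds to the label: (0 × 3600 + 31 × 60 + 53) = 1913.
Frame index = 1913 × 30 + 18 = 57408.

57408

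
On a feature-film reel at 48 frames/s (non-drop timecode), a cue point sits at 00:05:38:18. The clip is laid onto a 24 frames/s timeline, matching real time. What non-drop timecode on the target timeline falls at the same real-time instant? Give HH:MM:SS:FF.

00:05:38:09

Source frame index: (0×3600 + 5×60 + 38) × 48 + 18 = 16242.
Real time: 16242 / (48) = 2707/8 s.
Target frame: (2707/8) × (24) = 8121.
At 24 labels/s: frame 8121 → 00:05:38:09.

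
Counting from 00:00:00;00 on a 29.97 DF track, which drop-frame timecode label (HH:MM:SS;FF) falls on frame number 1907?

00:01:03;19

Ten DF minutes hold 17982 frames, so frame 1907 lies in block 0 (frames 0–17981) with 1907 frames into that block.
The block's first minute is 1800 frames and the rest 1798 each; 1907 frames reaches minute 1, so 0 × 18 + 1 × 2 = 2 labels have been skipped so far.
Adding those back, label number 1907 + 2 = 1909 at 30 labels/s is 63 s + 19 f = 0 h 1 min 3 s frame 19, i.e. 00:01:03;19.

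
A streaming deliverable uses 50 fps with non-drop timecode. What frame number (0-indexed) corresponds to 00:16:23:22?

Total seconds to the label: (0 × 3600 + 16 × 60 + 23) = 983.
Frame index = 983 × 50 + 22 = 49172.

49172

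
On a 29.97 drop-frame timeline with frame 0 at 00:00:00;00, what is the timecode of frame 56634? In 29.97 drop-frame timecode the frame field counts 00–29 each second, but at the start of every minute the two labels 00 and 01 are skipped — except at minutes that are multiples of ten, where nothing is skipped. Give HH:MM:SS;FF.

Each 10-minute DF block holds 10 × 60 × 30 − 9 × 2 = 17982 frames. 56634 ÷ 17982 → 3 full blocks, remainder 2688.
Within the partial block the first minute is 1800 frames and each further minute 1798, so 1 further minute boundary passed. Total skipped labels = 18 × 3 + 2 × 1 = 56.
Non-drop label index = 56634 + 56 = 56690; at 30 labels/s that is 00:31:29:20, i.e. DF 00:31:29;20.

00:31:29;20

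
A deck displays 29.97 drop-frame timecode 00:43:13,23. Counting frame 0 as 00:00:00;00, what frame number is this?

77735

Complete 10-minute blocks: 4, each 17982 frames → 71928.
Remaining 3 whole minutes in the current block: 1800 + 2 × 1798 = 5396 frames.
Within the current minute: 13 × 30 + 23 − 2 = 411 (labels ;00/;01 skipped at this minute). Total = 71928 + 5396 + 411 = 77735.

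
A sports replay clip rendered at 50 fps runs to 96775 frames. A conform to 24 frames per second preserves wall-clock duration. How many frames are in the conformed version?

46452 frames

Target frames = source frames × (target rate / source rate) = 96775 × (24)/(50) = 96775 × 12/25 = 46452.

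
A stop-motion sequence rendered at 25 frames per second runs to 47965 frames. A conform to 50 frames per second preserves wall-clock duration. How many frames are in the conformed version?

95930 frames

Target frames = source frames × (target rate / source rate) = 47965 × (50)/(25) = 47965 × 2 = 95930.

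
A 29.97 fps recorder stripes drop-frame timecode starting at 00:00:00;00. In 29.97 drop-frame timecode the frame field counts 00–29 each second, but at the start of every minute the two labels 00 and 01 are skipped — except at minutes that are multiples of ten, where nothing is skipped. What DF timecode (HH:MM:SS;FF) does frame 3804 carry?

00:02:06;28

Ten DF minutes hold 17982 frames, so frame 3804 lies in block 0 (frames 0–17981) with 3804 frames into that block.
The block's first minute is 1800 frames and the rest 1798 each; 3804 frames reaches minute 2, so 0 × 18 + 2 × 2 = 4 labels have been skipped so far.
Adding those back, label number 3804 + 4 = 3808 at 30 labels/s is 126 s + 28 f = 0 h 2 min 6 s frame 28, i.e. 00:02:06;28.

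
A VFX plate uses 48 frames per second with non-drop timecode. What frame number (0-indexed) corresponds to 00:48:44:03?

Total seconds to the label: (0 × 3600 + 48 × 60 + 44) = 2924.
Frame index = 2924 × 48 + 3 = 140355.

140355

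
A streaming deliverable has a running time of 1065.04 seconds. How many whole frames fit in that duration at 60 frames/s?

Frames = 1065.04 × 60 = 319512/5 ≈ 63902.4000.
Complete frames: 63902.

63902 frames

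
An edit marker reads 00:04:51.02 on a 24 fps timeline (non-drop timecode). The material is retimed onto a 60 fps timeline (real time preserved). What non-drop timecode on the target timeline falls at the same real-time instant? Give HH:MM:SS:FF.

Source frame index: (0×3600 + 4×60 + 51) × 24 + 2 = 6986.
Real time: 6986 / (24) = 3493/12 s.
Target frame: (3493/12) × (60) = 17465.
At 60 labels/s: frame 17465 → 00:04:51:05.

00:04:51:05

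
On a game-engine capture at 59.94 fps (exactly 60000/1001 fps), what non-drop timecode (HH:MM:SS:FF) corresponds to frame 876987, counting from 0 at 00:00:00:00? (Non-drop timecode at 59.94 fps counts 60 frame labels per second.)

876987 ÷ 60 = 14616 full seconds, remainder 27 frames.
14616 s = 4 h 3 min 36 s.
Timecode: 04:03:36:27.

04:03:36:27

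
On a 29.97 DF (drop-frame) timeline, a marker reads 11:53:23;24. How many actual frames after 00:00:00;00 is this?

As if non-drop at 30 labels/s: (11 × 3600 + 53 × 60 + 23) × 30 + 24 = 1284114.
Minute boundaries passed: 713; those not divisible by 10: 713 − 71 = 642; dropped labels = 2 × 642 = 1284.
Actual frame index = 1284114 − 1284 = 1282830.

1282830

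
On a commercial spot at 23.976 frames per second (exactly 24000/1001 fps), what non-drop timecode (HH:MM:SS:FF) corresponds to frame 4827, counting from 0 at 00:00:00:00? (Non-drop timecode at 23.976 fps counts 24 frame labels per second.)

4827 ÷ 24 = 201 full seconds, remainder 3 frames.
201 s = 0 h 3 min 21 s.
Timecode: 00:03:21:03.

00:03:21:03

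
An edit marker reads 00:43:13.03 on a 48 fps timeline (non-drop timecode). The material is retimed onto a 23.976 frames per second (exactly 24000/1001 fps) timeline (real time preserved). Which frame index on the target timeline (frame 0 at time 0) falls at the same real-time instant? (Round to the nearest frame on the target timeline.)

frame 62171

Source frame index: (0×3600 + 43×60 + 13) × 48 + 3 = 124467.
Real time: 124467 / (48) = 41489/16 s.
Target frame: (41489/16) × (24000/1001) = 8890500/143 ≈ 62171.329 → 62171.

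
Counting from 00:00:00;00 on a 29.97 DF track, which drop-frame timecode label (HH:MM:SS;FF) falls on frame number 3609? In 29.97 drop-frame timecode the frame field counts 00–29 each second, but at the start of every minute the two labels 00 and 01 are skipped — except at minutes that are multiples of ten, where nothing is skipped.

00:02:00;13

Each 10-minute DF block holds 10 × 60 × 30 − 9 × 2 = 17982 frames. 3609 ÷ 17982 → 0 full blocks, remainder 3609.
Within the partial block the first minute is 1800 frames and each further minute 1798, so 2 further minute boundaries passed. Total skipped labels = 18 × 0 + 2 × 2 = 4.
Non-drop label index = 3609 + 4 = 3613; at 30 labels/s that is 00:02:00:13, i.e. DF 00:02:00;13.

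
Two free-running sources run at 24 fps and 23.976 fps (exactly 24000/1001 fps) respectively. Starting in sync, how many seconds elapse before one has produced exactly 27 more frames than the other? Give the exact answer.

1126.125 seconds

The gap grows by |24000/1001 − 24| = 24/1001 frames per second.
Time for a 27-frame gap: 27 ÷ (24/1001) = 1126.125 s.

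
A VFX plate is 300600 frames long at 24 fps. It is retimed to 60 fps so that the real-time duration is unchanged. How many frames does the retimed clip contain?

Target frames = source frames × (target rate / source rate) = 300600 × (60)/(24) = 300600 × 5/2 = 751500.

751500 frames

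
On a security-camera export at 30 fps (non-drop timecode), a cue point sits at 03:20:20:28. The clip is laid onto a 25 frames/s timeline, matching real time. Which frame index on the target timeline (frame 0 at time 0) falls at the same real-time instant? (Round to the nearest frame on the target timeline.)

Source frame index: (3×3600 + 20×60 + 20) × 30 + 28 = 360628.
Real time: 360628 / (30) = 180314/15 s.
Target frame: (180314/15) × (25) = 901570/3 ≈ 300523.333 → 300523.

frame 300523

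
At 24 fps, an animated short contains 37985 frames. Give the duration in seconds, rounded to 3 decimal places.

Running time = 37985 × 1/24 = 37985/24 s ≈ 1582.708 s.

1582.708 seconds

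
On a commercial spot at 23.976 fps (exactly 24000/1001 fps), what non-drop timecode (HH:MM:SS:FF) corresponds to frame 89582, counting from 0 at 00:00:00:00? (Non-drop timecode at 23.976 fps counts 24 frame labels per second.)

89582 ÷ 24 = 3732 full seconds, remainder 14 frames.
3732 s = 1 h 2 min 12 s.
Timecode: 01:02:12:14.

01:02:12:14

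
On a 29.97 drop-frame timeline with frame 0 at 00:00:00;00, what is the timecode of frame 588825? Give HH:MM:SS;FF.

05:27:27;05

Each 10-minute DF block holds 10 × 60 × 30 − 9 × 2 = 17982 frames. 588825 ÷ 17982 → 32 full blocks, remainder 13401.
Within the partial block the first minute is 1800 frames and each further minute 1798, so 7 further minute boundaries passed. Total skipped labels = 18 × 32 + 2 × 7 = 590.
Non-drop label index = 588825 + 590 = 589415; at 30 labels/s that is 05:27:27:05, i.e. DF 05:27:27;05.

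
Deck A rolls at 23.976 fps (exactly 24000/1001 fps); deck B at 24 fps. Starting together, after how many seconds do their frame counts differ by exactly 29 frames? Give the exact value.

29029/24 seconds

The gap grows by |24 − 24000/1001| = 24/1001 frames per second.
Time for a 29-frame gap: 29 ÷ (24/1001) = 29029/24 s.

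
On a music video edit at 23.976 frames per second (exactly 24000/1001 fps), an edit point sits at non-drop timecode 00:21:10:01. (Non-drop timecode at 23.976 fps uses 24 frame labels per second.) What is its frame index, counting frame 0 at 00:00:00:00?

frame 30481

Total seconds to the label: (0 × 3600 + 21 × 60 + 10) = 1270.
Frame index = 1270 × 24 + 1 = 30481.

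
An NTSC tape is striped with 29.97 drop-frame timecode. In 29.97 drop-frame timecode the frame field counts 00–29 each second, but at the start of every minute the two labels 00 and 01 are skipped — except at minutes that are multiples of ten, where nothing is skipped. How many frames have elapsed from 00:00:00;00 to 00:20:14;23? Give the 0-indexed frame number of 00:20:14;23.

Complete 10-minute blocks: 2, each 17982 frames → 35964.
Remaining 0 whole minutes in the current block: 0 frames.
Within the current minute: 14 × 30 + 23 = 443. Total = 35964 + 0 + 443 = 36407.

36407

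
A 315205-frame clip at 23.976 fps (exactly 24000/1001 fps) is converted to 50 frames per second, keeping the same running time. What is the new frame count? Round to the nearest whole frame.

Frames at target rate = 315205 × (50) / (24000/1001) = 63104041/96 ≈ 657333.760.
Nearest whole frame: 657334.

657334 frames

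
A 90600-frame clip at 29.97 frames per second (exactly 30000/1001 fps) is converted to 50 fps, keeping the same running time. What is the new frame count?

Target frames = source frames × (target rate / source rate) = 90600 × (50)/(30000/1001) = 90600 × 1001/600 = 151151.

151151 frames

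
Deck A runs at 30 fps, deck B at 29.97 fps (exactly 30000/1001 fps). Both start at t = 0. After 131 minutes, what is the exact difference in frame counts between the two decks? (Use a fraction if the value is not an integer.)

131 min = 7860 s.
A emits 30 × 7860 = 235800 frames; B emits 30000/1001 × 7860 = 235800000/1001.
Difference = 235800/1001 frames (≈ 235.5644); B is behind A.

235800/1001 frames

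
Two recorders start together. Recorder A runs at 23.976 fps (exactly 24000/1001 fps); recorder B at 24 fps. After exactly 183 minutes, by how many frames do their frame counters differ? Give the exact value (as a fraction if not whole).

183 min = 10980 s.
A emits 24000/1001 × 10980 = 263520000/1001 frames; B emits 24 × 10980 = 263520.
Difference = 263520/1001 frames (≈ 263.2567); B is ahead of A.

263520/1001 frames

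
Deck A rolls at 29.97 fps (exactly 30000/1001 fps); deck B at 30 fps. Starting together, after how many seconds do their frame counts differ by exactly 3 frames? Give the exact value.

100.1 seconds

The gap grows by |30 − 30000/1001| = 30/1001 frames per second.
Time for a 3-frame gap: 3 ÷ (30/1001) = 100.1 s.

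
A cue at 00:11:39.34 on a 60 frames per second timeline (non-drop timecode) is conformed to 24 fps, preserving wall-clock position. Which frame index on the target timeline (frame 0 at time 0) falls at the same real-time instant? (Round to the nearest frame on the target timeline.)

Source frame index: (0×3600 + 11×60 + 39) × 60 + 34 = 41974.
Real time: 41974 / (60) = 20987/30 s.
Target frame: (20987/30) × (24) = 83948/5 ≈ 16789.600 → 16790.

frame 16790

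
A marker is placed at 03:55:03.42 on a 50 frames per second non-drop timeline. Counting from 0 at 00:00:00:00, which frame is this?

Total seconds to the label: (3 × 3600 + 55 × 60 + 3) = 14103.
Frame index = 14103 × 50 + 42 = 705192.

705192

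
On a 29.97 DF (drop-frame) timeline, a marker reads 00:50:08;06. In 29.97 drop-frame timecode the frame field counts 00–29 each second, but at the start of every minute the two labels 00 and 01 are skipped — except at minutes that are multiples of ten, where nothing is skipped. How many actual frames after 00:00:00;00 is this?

90156

Complete 10-minute blocks: 5, each 17982 frames → 89910.
Remaining 0 whole minutes in the current block: 0 frames.
Within the current minute: 8 × 30 + 6 = 246. Total = 89910 + 0 + 246 = 90156.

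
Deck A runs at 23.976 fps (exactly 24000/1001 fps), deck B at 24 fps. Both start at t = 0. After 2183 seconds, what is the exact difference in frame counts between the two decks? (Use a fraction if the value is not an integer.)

52392/1001 frames

A emits 24000/1001 × 2183 = 52392000/1001 frames; B emits 24 × 2183 = 52392.
Difference = 52392/1001 frames (≈ 52.3397); B is ahead of A.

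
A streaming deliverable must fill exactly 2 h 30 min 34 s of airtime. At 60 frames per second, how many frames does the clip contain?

2 h 30 min 34 s = 9034 s.
Frames = 9034 × 60 = 542040.

542040 frames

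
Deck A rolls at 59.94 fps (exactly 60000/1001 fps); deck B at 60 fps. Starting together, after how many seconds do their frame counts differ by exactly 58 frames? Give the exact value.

The gap grows by |60 − 60000/1001| = 60/1001 frames per second.
Time for a 58-frame gap: 58 ÷ (60/1001) = 29029/30 s.

29029/30 seconds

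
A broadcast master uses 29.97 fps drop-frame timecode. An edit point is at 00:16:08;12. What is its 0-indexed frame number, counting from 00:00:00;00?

29022

Complete 10-minute blocks: 1, each 17982 frames → 17982.
Remaining 6 whole minutes in the current block: 1800 + 5 × 1798 = 10790 frames.
Within the current minute: 8 × 30 + 12 − 2 = 250 (labels ;00/;01 skipped at this minute). Total = 17982 + 10790 + 250 = 29022.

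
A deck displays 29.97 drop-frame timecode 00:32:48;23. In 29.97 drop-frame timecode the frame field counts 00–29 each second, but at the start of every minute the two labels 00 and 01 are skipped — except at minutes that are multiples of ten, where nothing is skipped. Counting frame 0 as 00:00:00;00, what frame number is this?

59005

Complete 10-minute blocks: 3, each 17982 frames → 53946.
Remaining 2 whole minutes in the current block: 1800 + 1 × 1798 = 3598 frames.
Within the current minute: 48 × 30 + 23 − 2 = 1461 (labels ;00/;01 skipped at this minute). Total = 53946 + 3598 + 1461 = 59005.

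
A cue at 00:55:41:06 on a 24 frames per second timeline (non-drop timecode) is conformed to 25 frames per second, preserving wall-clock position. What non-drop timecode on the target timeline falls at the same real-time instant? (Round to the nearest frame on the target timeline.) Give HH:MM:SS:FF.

00:55:41:06

Source frame index: (0×3600 + 55×60 + 41) × 24 + 6 = 80190.
Real time: 80190 / (24) = 13365/4 s.
Target frame: (13365/4) × (25) = 334125/4 ≈ 83531.250 → 83531.
At 25 labels/s: frame 83531 → 00:55:41:06.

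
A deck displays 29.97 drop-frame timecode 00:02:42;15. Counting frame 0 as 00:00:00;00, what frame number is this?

As if non-drop at 30 labels/s: (0 × 3600 + 2 × 60 + 42) × 30 + 15 = 4875.
Minute boundaries passed: 2; those not divisible by 10: 2 − 0 = 2; dropped labels = 2 × 2 = 4.
Actual frame index = 4875 − 4 = 4871.

4871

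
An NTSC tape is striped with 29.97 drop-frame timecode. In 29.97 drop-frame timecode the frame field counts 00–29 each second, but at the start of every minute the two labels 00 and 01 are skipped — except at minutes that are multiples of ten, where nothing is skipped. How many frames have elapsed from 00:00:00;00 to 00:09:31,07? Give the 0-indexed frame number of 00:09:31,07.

17119

Complete 10-minute blocks: 0, each 17982 frames → 0.
Remaining 9 whole minutes in the current block: 1800 + 8 × 1798 = 16184 frames.
Within the current minute: 31 × 30 + 7 − 2 = 935 (labels ;00/;01 skipped at this minute). Total = 0 + 16184 + 935 = 17119.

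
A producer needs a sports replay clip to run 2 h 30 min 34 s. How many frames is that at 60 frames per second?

542040 frames

2 h 30 min 34 s = 9034 s.
Frames = 9034 × 60 = 542040.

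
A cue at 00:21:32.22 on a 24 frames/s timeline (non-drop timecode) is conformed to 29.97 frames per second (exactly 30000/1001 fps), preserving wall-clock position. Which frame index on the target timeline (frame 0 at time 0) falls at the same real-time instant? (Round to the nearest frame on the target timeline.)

frame 38749

Source frame index: (0×3600 + 21×60 + 32) × 24 + 22 = 31030.
Real time: 31030 / (24) = 15515/12 s.
Target frame: (15515/12) × (30000/1001) = 38787500/1001 ≈ 38748.751 → 38749.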